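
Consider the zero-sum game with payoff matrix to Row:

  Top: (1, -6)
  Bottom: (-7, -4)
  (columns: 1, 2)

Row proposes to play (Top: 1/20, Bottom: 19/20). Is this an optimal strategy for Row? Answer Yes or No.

No

Against 1 this mix gives (1/20)·1 + (19/20)·(-7) = -33/5.
Against 2 this mix gives (1/20)·(-6) + (19/20)·(-4) = -41/10.
Column will play 1, holding Row to -33/5. Shifting weight toward the row that does better against 1 would raise this floor (the equalizing mix achieves -23/5 against both 1 and 2), so the proposed strategy is not optimal.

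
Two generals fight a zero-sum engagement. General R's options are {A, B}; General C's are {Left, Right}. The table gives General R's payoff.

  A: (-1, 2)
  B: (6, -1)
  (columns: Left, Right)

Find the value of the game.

11/10

Row minima: A → -1, B → -1; maximin = -1.
Column maxima: Left → 6, Right → 2; minimax = 2.
-1 ≠ 2, so there is no saddle point; optimal play is mixed.
Let General R play A with probability p. Expected payoff against Left: (-1)p + 6(1−p) = −7p + 6; against Right: 2p + (-1)(1−p) = 3p − 1.
Setting these equal: −7p + 6 = 3p − 1 ⇒ −10p = -7 ⇒ p = 7/10, and the value is (-7)·(7/10) + 6 = 11/10.
For General C: with q = P(Left), equating A's and B's payoffs gives −3q + 2 = 7q − 1 ⇒ q = 3/10.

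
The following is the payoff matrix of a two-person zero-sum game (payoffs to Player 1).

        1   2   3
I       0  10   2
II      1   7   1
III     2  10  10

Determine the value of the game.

Row minima: I → 0, II → 1, III → 2; maximin = 2.
Column maxima: 1 → 2, 2 → 10, 3 → 10; minimax = 2.
Since maximin = minimax = 2, there is a saddle point and the value is 2.

2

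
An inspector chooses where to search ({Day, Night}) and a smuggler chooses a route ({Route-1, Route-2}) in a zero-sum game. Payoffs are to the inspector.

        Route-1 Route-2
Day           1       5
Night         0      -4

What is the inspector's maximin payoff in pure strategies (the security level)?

Row minima: Day → 1, Night → -4.
The best of these is 1.

1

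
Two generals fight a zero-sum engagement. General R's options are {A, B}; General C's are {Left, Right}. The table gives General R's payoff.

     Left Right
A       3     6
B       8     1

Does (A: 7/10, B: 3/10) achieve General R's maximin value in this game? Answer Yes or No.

Against Left this mix gives (7/10)·3 + (3/10)·8 = 9/2.
Against Right this mix gives (7/10)·6 + (3/10)·1 = 9/2.
All of General C's active replies (Left, Right) yield 9/2, and no column does worse for General R. The mix makes General C indifferent and guarantees 9/2, so it is optimal.

Yes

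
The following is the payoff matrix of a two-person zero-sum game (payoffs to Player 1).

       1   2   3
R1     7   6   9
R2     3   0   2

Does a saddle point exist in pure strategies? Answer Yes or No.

Row minima: R1 → 6, R2 → 0; maximin = 6.
Column maxima: 1 → 7, 2 → 6, 3 → 9; minimax = 6.
maximin = minimax = 6, so a saddle point exists.

Yes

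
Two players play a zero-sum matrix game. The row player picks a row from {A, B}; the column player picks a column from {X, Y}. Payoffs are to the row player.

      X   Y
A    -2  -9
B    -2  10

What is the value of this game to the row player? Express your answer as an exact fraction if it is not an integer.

Row minima: A → -9, B → -2; maximin = -2.
Column maxima: X → -2, Y → 10; minimax = -2.
Since maximin = minimax = -2, there is a saddle point and the value is -2.

-2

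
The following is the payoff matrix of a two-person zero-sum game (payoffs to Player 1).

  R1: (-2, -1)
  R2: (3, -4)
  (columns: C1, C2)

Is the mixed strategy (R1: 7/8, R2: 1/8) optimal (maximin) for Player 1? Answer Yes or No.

Yes

Against C1 this mix gives (7/8)·(-2) + (1/8)·3 = -11/8.
Against C2 this mix gives (7/8)·(-1) + (1/8)·(-4) = -11/8.
All of Player 2's active replies (C1, C2) yield -11/8, and no column does worse for Player 1. The mix makes Player 2 indifferent and guarantees -11/8, so it is optimal.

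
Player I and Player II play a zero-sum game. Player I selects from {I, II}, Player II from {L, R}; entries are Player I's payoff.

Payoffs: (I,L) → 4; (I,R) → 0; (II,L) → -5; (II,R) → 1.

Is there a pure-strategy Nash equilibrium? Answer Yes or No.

No

Row minima: I → 0, II → -5; maximin = 0.
Column maxima: L → 4, R → 1; minimax = 1.
0 ≠ 1, so no pure-strategy equilibrium exists.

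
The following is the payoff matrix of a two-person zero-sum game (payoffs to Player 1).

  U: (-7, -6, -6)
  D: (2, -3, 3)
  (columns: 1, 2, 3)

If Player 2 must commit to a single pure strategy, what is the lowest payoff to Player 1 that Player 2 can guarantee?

Column maxima: 1 → 2, 2 → -3, 3 → 3.
The smallest of these is -3.

-3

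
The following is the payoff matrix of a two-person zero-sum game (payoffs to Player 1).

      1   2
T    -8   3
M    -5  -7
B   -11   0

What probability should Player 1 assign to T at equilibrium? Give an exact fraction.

Row minima: T → -8, M → -7, B → -11; maximin = -7.
Column maxima: 1 → -5, 2 → 3; minimax = -5.
-7 ≠ -5, so there is no saddle point; optimal play is mixed.
B is strictly dominated by T, so Player 1 never plays it.
On the remaining 2×2 (T, M vs 1, 2):
Let Player 1 play T with probability p. Expected payoff against 1: (-8)p + (-5)(1−p) = −3p − 5; against 2: 3p + (-7)(1−p) = 10p − 7.
Setting these equal: −3p − 5 = 10p − 7 ⇒ −13p = -2 ⇒ p = 2/13, and the value is (-3)·(2/13) − 5 = -71/13.
For Player 2: with q = P(1), equating T's and M's payoffs gives −11q + 3 = 2q − 7 ⇒ q = 10/13.

2/13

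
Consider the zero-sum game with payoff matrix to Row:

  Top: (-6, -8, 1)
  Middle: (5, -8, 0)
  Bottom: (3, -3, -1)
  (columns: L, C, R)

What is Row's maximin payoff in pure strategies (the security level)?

Row minima: Top → -8, Middle → -8, Bottom → -3.
The best of these is -3.

-3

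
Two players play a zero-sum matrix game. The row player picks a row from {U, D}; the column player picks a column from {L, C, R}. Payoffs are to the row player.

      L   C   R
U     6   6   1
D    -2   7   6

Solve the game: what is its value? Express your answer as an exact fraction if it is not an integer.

38/13

Row minima: U → 1, D → -2; maximin = 1.
Column maxima: L → 6, C → 7, R → 6; minimax = 6.
1 ≠ 6, so there is no saddle point; optimal play is mixed.
C is strictly dominated by R (it gives the row player strictly more in every row), so the column player never plays it.
On the remaining 2×2 (U, D vs L, R):
Let the row player play U with probability p. Expected payoff against L: 6p + (-2)(1−p) = 8p − 2; against R: 1p + 6(1−p) = −5p + 6.
Setting these equal: 8p − 2 = −5p + 6 ⇒ 13p = 8 ⇒ p = 8/13, and the value is (8)·(8/13) − 2 = 38/13.
For the column player: with q = P(L), equating U's and D's payoffs gives 5q + 1 = −8q + 6 ⇒ q = 5/13.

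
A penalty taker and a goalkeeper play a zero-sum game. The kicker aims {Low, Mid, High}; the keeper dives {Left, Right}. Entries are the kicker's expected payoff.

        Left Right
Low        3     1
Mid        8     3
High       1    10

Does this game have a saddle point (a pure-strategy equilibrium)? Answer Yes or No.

Row minima: Low → 1, Mid → 3, High → 1; maximin = 3.
Column maxima: Left → 8, Right → 10; minimax = 8.
3 ≠ 8, so no pure-strategy equilibrium exists.

No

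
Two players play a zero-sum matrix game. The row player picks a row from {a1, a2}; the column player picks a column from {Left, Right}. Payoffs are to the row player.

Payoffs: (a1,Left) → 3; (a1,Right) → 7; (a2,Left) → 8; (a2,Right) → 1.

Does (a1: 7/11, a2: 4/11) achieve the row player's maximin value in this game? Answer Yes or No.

Against Left this mix gives (7/11)·3 + (4/11)·8 = 53/11.
Against Right this mix gives (7/11)·7 + (4/11)·1 = 53/11.
All of the column player's active replies (Left, Right) yield 53/11, and no column does worse for the row player. The mix makes the column player indifferent and guarantees 53/11, so it is optimal.

Yes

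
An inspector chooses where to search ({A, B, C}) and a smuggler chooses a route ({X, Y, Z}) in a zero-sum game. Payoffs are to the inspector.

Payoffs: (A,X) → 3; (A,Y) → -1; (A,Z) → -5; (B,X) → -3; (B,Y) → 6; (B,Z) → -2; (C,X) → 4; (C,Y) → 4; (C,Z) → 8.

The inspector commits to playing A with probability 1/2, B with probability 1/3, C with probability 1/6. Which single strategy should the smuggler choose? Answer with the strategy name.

Z

If the smuggler plays X, the inspector's expected payoff is (1/2)·3 + (1/3)·(-3) + (1/6)·4 = 7/6.
If the smuggler plays Y, the inspector's expected payoff is (1/2)·(-1) + (1/3)·6 + (1/6)·4 = 13/6.
If the smuggler plays Z, the inspector's expected payoff is (1/2)·(-5) + (1/3)·(-2) + (1/6)·8 = -11/6.
The smuggler minimizes the inspector's payoff; the smallest is -11/6, so the best response is Z.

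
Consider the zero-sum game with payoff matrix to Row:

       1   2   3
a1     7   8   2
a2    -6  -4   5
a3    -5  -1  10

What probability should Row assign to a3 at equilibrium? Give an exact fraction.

1/4

Row minima: a1 → 2, a2 → -6, a3 → -5; maximin = 2.
Column maxima: 1 → 7, 2 → 8, 3 → 10; minimax = 7.
2 ≠ 7, so there is no saddle point; optimal play is mixed.
a2 is strictly dominated by a3, so Row never plays it.
2 is strictly dominated by 1 (it gives Row strictly more in every row), so Column never plays it.
On the remaining 2×2 (a1, a3 vs 1, 3):
Let Row play a1 with probability p. Expected payoff against 1: 7p + (-5)(1−p) = 12p − 5; against 3: 2p + 10(1−p) = −8p + 10.
Setting these equal: 12p − 5 = −8p + 10 ⇒ 20p = 15 ⇒ p = 3/4, and the value is (12)·(3/4) − 5 = 4.
For Column: with q = P(1), equating a1's and a3's payoffs gives 5q + 2 = −15q + 10 ⇒ q = 2/5.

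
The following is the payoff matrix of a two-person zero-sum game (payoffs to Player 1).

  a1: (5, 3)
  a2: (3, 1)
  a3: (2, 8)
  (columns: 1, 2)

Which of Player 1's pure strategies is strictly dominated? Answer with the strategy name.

a2

a1 gives a strictly higher payoff than a2 against every column: 5 > 3, 3 > 1.
So a2 is strictly dominated and Player 1 never plays it.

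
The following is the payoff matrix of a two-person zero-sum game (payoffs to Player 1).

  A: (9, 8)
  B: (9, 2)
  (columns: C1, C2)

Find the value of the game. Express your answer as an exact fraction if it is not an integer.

8

Row minima: A → 8, B → 2; maximin = 8.
Column maxima: C1 → 9, C2 → 8; minimax = 8.
Since maximin = minimax = 8, there is a saddle point and the value is 8.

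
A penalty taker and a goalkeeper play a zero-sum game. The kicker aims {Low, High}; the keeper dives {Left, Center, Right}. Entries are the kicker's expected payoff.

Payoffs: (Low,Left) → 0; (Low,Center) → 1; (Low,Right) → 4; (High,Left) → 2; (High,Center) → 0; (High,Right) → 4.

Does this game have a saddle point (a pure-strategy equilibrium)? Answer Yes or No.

No

Row minima: Low → 0, High → 0; maximin = 0.
Column maxima: Left → 2, Center → 1, Right → 4; minimax = 1.
0 ≠ 1, so no pure-strategy equilibrium exists.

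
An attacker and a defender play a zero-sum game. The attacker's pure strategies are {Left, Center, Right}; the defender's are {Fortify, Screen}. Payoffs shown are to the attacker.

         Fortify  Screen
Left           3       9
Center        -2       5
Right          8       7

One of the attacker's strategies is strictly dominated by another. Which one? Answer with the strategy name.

Left gives a strictly higher payoff than Center against every column: 3 > -2, 9 > 5.
So Center is strictly dominated and the attacker never plays it.

Center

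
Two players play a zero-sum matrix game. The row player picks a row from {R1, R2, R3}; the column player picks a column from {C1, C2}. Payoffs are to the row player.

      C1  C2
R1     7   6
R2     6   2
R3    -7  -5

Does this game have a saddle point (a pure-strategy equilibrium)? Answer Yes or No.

Row minima: R1 → 6, R2 → 2, R3 → -7; maximin = 6.
Column maxima: C1 → 7, C2 → 6; minimax = 6.
maximin = minimax = 6, so a saddle point exists.

Yes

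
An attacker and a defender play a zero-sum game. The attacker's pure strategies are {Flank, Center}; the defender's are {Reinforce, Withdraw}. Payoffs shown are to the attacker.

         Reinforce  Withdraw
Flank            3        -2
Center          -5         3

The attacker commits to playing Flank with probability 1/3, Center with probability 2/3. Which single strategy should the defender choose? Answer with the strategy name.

Reinforce

If the defender plays Reinforce, the attacker's expected payoff is (1/3)·3 + (2/3)·(-5) = -7/3.
If the defender plays Withdraw, the attacker's expected payoff is (1/3)·(-2) + (2/3)·3 = 4/3.
The defender minimizes the attacker's payoff; the smallest is -7/3, so the best response is Reinforce.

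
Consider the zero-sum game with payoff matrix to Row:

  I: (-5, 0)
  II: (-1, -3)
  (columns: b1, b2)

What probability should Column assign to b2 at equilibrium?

4/7

Row minima: I → -5, II → -3; maximin = -3.
Column maxima: b1 → -1, b2 → 0; minimax = -1.
-3 ≠ -1, so there is no saddle point; optimal play is mixed.
Let Row play I with probability p. Expected payoff against b1: (-5)p + (-1)(1−p) = −4p − 1; against b2: 0p + (-3)(1−p) = 3p − 3.
Setting these equal: −4p − 1 = 3p − 3 ⇒ −7p = -2 ⇒ p = 2/7, and the value is (-4)·(2/7) − 1 = -15/7.
For Column: with q = P(b1), equating I's and II's payoffs gives −5q = 2q − 3 ⇒ q = 3/7.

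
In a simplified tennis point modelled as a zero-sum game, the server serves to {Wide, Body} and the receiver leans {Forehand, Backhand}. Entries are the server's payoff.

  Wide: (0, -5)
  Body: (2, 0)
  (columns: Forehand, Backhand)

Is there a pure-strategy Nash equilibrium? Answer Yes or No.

Yes

Row minima: Wide → -5, Body → 0; maximin = 0.
Column maxima: Forehand → 2, Backhand → 0; minimax = 0.
maximin = minimax = 0, so a saddle point exists.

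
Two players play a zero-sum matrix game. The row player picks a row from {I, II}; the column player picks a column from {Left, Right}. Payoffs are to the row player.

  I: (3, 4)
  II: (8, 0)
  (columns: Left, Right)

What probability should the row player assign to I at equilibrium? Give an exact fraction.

8/9

Row minima: I → 3, II → 0; maximin = 3.
Column maxima: Left → 8, Right → 4; minimax = 4.
3 ≠ 4, so there is no saddle point; optimal play is mixed.
Let the row player play I with probability p. Expected payoff against Left: 3p + 8(1−p) = −5p + 8; against Right: 4p + 0(1−p) = 4p.
Setting these equal: −5p + 8 = 4p ⇒ −9p = -8 ⇒ p = 8/9, and the value is (-5)·(8/9) + 8 = 32/9.
For the column player: with q = P(Left), equating I's and II's payoffs gives −q + 4 = 8q ⇒ q = 4/9.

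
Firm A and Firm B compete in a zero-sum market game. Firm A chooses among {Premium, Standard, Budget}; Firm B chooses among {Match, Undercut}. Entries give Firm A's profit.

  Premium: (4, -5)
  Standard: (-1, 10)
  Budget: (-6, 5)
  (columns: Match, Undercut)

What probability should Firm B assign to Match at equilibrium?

Row minima: Premium → -5, Standard → -1, Budget → -6; maximin = -1.
Column maxima: Match → 4, Undercut → 10; minimax = 4.
-1 ≠ 4, so there is no saddle point; optimal play is mixed.
Budget is strictly dominated by Standard, so Firm A never plays it.
On the remaining 2×2 (Premium, Standard vs Match, Undercut):
Let Firm A play Premium with probability p. Expected payoff against Match: 4p + (-1)(1−p) = 5p − 1; against Undercut: (-5)p + 10(1−p) = −15p + 10.
Setting these equal: 5p − 1 = −15p + 10 ⇒ 20p = 11 ⇒ p = 11/20, and the value is (5)·(11/20) − 1 = 7/4.
For Firm B: with q = P(Match), equating Premium's and Standard's payoffs gives 9q − 5 = −11q + 10 ⇒ q = 3/4.

3/4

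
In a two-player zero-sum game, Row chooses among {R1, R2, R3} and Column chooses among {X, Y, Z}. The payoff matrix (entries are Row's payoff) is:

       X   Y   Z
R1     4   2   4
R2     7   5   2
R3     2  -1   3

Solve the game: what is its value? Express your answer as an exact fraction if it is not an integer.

16/5

Row minima: R1 → 2, R2 → 2, R3 → -1; maximin = 2.
Column maxima: X → 7, Y → 5, Z → 4; minimax = 4.
2 ≠ 4, so there is no saddle point; optimal play is mixed.
R3 is strictly dominated by R1, so Row never plays it.
X is strictly dominated by Y (it gives Row strictly more in every row), so Column never plays it.
On the remaining 2×2 (R1, R2 vs Y, Z):
Let Row play R1 with probability p. Expected payoff against Y: 2p + 5(1−p) = −3p + 5; against Z: 4p + 2(1−p) = 2p + 2.
Setting these equal: −3p + 5 = 2p + 2 ⇒ −5p = -3 ⇒ p = 3/5, and the value is (-3)·(3/5) + 5 = 16/5.
For Column: with q = P(Y), equating R1's and R2's payoffs gives −2q + 4 = 3q + 2 ⇒ q = 2/5.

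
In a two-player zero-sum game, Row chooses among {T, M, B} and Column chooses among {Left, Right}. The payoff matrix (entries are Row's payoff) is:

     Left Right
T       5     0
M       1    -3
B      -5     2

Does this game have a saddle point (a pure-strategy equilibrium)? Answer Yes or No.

Row minima: T → 0, M → -3, B → -5; maximin = 0.
Column maxima: Left → 5, Right → 2; minimax = 2.
0 ≠ 2, so no pure-strategy equilibrium exists.

No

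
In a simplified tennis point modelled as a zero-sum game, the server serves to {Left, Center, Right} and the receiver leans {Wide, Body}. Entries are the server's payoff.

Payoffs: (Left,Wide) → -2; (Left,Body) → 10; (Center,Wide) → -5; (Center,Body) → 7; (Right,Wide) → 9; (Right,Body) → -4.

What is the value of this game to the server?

Row minima: Left → -2, Center → -5, Right → -4; maximin = -2.
Column maxima: Wide → 9, Body → 10; minimax = 9.
-2 ≠ 9, so there is no saddle point; optimal play is mixed.
Center is strictly dominated by Left, so the server never plays it.
On the remaining 2×2 (Left, Right vs Wide, Body):
Let the server play Left with probability p. Expected payoff against Wide: (-2)p + 9(1−p) = −11p + 9; against Body: 10p + (-4)(1−p) = 14p − 4.
Setting these equal: −11p + 9 = 14p − 4 ⇒ −25p = -13 ⇒ p = 13/25, and the value is (-11)·(13/25) + 9 = 82/25.
For the receiver: with q = P(Wide), equating Left's and Right's payoffs gives −12q + 10 = 13q − 4 ⇒ q = 14/25.

82/25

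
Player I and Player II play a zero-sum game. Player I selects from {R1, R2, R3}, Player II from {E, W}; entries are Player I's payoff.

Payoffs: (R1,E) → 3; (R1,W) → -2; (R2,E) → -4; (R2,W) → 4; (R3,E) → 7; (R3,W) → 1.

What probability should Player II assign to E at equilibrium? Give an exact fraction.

Row minima: R1 → -2, R2 → -4, R3 → 1; maximin = 1.
Column maxima: E → 7, W → 4; minimax = 4.
1 ≠ 4, so there is no saddle point; optimal play is mixed.
R1 is strictly dominated by R3, so Player I never plays it.
On the remaining 2×2 (R2, R3 vs E, W):
Let Player I play R2 with probability p. Expected payoff against E: (-4)p + 7(1−p) = −11p + 7; against W: 4p + 1(1−p) = 3p + 1.
Setting these equal: −11p + 7 = 3p + 1 ⇒ −14p = -6 ⇒ p = 3/7, and the value is (-11)·(3/7) + 7 = 16/7.
For Player II: with q = P(E), equating R2's and R3's payoffs gives −8q + 4 = 6q + 1 ⇒ q = 3/14.

3/14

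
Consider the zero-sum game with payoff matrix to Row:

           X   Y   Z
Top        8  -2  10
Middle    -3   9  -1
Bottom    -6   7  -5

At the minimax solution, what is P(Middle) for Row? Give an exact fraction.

Row minima: Top → -2, Middle → -3, Bottom → -6; maximin = -2.
Column maxima: X → 8, Y → 9, Z → 10; minimax = 8.
-2 ≠ 8, so there is no saddle point; optimal play is mixed.
Bottom is strictly dominated by Middle, so Row never plays it.
Z is strictly dominated by X (it gives Row strictly more in every row), so Column never plays it.
On the remaining 2×2 (Top, Middle vs X, Y):
Let Row play Top with probability p. Expected payoff against X: 8p + (-3)(1−p) = 11p − 3; against Y: (-2)p + 9(1−p) = −11p + 9.
Setting these equal: 11p − 3 = −11p + 9 ⇒ 22p = 12 ⇒ p = 6/11, and the value is (11)·(6/11) − 3 = 3.
For Column: with q = P(X), equating Top's and Middle's payoffs gives 10q − 2 = −12q + 9 ⇒ q = 1/2.

5/11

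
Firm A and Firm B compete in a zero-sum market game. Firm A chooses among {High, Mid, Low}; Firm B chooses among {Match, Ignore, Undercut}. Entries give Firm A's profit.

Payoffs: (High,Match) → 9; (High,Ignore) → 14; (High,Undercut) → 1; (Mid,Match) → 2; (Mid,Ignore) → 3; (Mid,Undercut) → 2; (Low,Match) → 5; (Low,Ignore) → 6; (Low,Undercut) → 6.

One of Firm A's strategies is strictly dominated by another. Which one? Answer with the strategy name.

Low gives a strictly higher payoff than Mid against every column: 5 > 2, 6 > 3, 6 > 2.
So Mid is strictly dominated and Firm A never plays it.

Mid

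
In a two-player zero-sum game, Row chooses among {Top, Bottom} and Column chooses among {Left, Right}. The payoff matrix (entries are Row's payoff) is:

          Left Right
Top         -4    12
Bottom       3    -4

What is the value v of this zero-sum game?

Row minima: Top → -4, Bottom → -4; maximin = -4.
Column maxima: Left → 3, Right → 12; minimax = 3.
-4 ≠ 3, so there is no saddle point; optimal play is mixed.
Let Row play Top with probability p. Expected payoff against Left: (-4)p + 3(1−p) = −7p + 3; against Right: 12p + (-4)(1−p) = 16p − 4.
Setting these equal: −7p + 3 = 16p − 4 ⇒ −23p = -7 ⇒ p = 7/23, and the value is (-7)·(7/23) + 3 = 20/23.
For Column: with q = P(Left), equating Top's and Bottom's payoffs gives −16q + 12 = 7q − 4 ⇒ q = 16/23.

20/23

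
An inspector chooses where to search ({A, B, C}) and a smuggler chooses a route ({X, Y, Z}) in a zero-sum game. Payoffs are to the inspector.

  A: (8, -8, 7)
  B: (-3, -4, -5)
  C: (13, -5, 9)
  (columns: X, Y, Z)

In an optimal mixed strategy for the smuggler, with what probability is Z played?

1/15

Row minima: A → -8, B → -5, C → -5; maximin = -5.
Column maxima: X → 13, Y → -4, Z → 9; minimax = -4.
-5 ≠ -4, so there is no saddle point; optimal play is mixed.
A is strictly dominated by C, so the inspector never plays it.
X is strictly dominated by Y (it gives the inspector strictly more in every row), so the smuggler never plays it.
On the remaining 2×2 (B, C vs Y, Z):
Let the inspector play B with probability p. Expected payoff against Y: (-4)p + (-5)(1−p) = p − 5; against Z: (-5)p + 9(1−p) = −14p + 9.
Setting these equal: p − 5 = −14p + 9 ⇒ 15p = 14 ⇒ p = 14/15, and the value is (1)·(14/15) − 5 = -61/15.
For the smuggler: with q = P(Y), equating B's and C's payoffs gives q − 5 = −14q + 9 ⇒ q = 14/15.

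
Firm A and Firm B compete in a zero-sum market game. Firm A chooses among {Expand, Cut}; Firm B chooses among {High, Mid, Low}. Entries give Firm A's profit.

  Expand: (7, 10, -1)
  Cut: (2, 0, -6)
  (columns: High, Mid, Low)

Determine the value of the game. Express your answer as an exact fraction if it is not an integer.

Row minima: Expand → -1, Cut → -6; maximin = -1.
Column maxima: High → 7, Mid → 10, Low → -1; minimax = -1.
Since maximin = minimax = -1, there is a saddle point and the value is -1.

-1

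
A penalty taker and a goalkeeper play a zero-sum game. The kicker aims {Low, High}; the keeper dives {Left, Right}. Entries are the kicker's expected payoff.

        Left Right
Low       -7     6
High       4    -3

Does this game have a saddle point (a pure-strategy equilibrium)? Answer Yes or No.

No

Row minima: Low → -7, High → -3; maximin = -3.
Column maxima: Left → 4, Right → 6; minimax = 4.
-3 ≠ 4, so no pure-strategy equilibrium exists.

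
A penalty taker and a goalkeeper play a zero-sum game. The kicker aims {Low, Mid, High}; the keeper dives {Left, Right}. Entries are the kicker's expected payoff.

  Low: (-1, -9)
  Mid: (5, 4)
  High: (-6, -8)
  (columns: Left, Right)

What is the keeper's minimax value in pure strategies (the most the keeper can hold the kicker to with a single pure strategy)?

Column maxima: Left → 5, Right → 4.
The smallest of these is 4.

4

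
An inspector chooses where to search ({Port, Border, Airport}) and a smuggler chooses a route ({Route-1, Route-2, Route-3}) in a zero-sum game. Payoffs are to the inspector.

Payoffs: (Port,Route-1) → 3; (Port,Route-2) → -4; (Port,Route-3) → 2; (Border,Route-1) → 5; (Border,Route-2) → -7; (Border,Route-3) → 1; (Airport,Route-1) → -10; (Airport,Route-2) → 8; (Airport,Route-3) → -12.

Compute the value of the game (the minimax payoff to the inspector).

Row minima: Port → -4, Border → -7, Airport → -12; maximin = -4.
Column maxima: Route-1 → 5, Route-2 → 8, Route-3 → 2; minimax = 2.
-4 ≠ 2, so there is no saddle point; optimal play is mixed.
Route-1 is strictly dominated by Route-3 (it gives the inspector strictly more in every row), so the smuggler never plays it.
With Route-1 eliminated, Border is strictly dominated by Port (Port gives the inspector strictly more in every remaining column), so the inspector never plays it.
On the remaining 2×2 (Port, Airport vs Route-2, Route-3):
Let the inspector play Port with probability p. Expected payoff against Route-2: (-4)p + 8(1−p) = −12p + 8; against Route-3: 2p + (-12)(1−p) = 14p − 12.
Setting these equal: −12p + 8 = 14p − 12 ⇒ −26p = -20 ⇒ p = 10/13, and the value is (-12)·(10/13) + 8 = -16/13.
For the smuggler: with q = P(Route-2), equating Port's and Airport's payoffs gives −6q + 2 = 20q − 12 ⇒ q = 7/13.

-16/13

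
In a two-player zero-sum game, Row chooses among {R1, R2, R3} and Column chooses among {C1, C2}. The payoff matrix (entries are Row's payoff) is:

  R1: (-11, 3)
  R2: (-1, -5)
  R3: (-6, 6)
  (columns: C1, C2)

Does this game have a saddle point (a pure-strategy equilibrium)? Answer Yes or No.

No

Row minima: R1 → -11, R2 → -5, R3 → -6; maximin = -5.
Column maxima: C1 → -1, C2 → 6; minimax = -1.
-5 ≠ -1, so no pure-strategy equilibrium exists.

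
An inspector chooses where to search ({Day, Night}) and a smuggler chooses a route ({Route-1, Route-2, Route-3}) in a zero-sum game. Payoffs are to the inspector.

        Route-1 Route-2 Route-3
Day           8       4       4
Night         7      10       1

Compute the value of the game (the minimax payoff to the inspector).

Row minima: Day → 4, Night → 1; maximin = 4.
Column maxima: Route-1 → 8, Route-2 → 10, Route-3 → 4; minimax = 4.
Since maximin = minimax = 4, there is a saddle point and the value is 4.

4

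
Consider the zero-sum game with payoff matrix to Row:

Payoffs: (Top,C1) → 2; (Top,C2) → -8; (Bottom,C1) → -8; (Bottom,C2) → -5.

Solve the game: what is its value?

-74/13

Row minima: Top → -8, Bottom → -8; maximin = -8.
Column maxima: C1 → 2, C2 → -5; minimax = -5.
-8 ≠ -5, so there is no saddle point; optimal play is mixed.
Let Row play Top with probability p. Expected payoff against C1: 2p + (-8)(1−p) = 10p − 8; against C2: (-8)p + (-5)(1−p) = −3p − 5.
Setting these equal: 10p − 8 = −3p − 5 ⇒ 13p = 3 ⇒ p = 3/13, and the value is (10)·(3/13) − 8 = -74/13.
For Column: with q = P(C1), equating Top's and Bottom's payoffs gives 10q − 8 = −3q − 5 ⇒ q = 3/13.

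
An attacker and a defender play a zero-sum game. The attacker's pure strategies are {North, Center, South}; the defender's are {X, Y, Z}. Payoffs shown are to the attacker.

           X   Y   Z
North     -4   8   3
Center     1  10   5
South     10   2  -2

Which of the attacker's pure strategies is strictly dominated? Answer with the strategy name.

North

Center gives a strictly higher payoff than North against every column: 1 > -4, 10 > 8, 5 > 3.
So North is strictly dominated and the attacker never plays it.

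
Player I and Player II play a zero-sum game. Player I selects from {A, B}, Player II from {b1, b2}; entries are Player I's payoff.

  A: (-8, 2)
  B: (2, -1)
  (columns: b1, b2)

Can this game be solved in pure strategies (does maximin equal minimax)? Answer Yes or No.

Row minima: A → -8, B → -1; maximin = -1.
Column maxima: b1 → 2, b2 → 2; minimax = 2.
-1 ≠ 2, so no pure-strategy equilibrium exists.

No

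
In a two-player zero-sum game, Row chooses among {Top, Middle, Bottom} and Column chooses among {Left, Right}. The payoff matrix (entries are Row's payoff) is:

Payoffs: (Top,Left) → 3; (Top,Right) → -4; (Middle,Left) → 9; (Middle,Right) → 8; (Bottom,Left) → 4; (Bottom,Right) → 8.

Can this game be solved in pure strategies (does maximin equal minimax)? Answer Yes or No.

Yes

Row minima: Top → -4, Middle → 8, Bottom → 4; maximin = 8.
Column maxima: Left → 9, Right → 8; minimax = 8.
maximin = minimax = 8, so a saddle point exists.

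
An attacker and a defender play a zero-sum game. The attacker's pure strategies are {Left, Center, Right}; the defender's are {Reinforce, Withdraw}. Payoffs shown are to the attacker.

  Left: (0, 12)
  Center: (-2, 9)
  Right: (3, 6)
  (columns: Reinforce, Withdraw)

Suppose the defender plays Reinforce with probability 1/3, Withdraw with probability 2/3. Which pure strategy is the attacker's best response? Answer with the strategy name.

Expected payoff of Left: (1/3)·0 + (2/3)·12 = 8.
Expected payoff of Center: (1/3)·(-2) + (2/3)·9 = 16/3.
Expected payoff of Right: (1/3)·3 + (2/3)·6 = 5.
The largest is 8, so the attacker's best response is Left.

Left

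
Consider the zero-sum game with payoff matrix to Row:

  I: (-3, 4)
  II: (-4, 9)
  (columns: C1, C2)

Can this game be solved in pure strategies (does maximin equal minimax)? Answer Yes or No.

Yes

Row minima: I → -3, II → -4; maximin = -3.
Column maxima: C1 → -3, C2 → 9; minimax = -3.
maximin = minimax = -3, so a saddle point exists.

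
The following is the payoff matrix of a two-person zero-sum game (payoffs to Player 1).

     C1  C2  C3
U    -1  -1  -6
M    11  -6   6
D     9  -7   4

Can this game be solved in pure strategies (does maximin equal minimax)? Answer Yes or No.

Row minima: U → -6, M → -6, D → -7; maximin = -6.
Column maxima: C1 → 11, C2 → -1, C3 → 6; minimax = -1.
-6 ≠ -1, so no pure-strategy equilibrium exists.

No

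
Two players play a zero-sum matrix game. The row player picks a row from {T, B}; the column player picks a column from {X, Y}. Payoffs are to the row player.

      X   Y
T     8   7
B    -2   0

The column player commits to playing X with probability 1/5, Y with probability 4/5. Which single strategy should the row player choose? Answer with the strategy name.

Expected payoff of T: (1/5)·8 + (4/5)·7 = 36/5.
Expected payoff of B: (1/5)·(-2) + (4/5)·0 = -2/5.
The largest is 36/5, so the row player's best response is T.

T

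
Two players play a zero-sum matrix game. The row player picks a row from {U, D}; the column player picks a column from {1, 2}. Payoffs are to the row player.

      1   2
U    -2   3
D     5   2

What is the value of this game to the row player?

19/8

Row minima: U → -2, D → 2; maximin = 2.
Column maxima: 1 → 5, 2 → 3; minimax = 3.
2 ≠ 3, so there is no saddle point; optimal play is mixed.
Let the row player play U with probability p. Expected payoff against 1: (-2)p + 5(1−p) = −7p + 5; against 2: 3p + 2(1−p) = p + 2.
Setting these equal: −7p + 5 = p + 2 ⇒ −8p = -3 ⇒ p = 3/8, and the value is (-7)·(3/8) + 5 = 19/8.
For the column player: with q = P(1), equating U's and D's payoffs gives −5q + 3 = 3q + 2 ⇒ q = 1/8.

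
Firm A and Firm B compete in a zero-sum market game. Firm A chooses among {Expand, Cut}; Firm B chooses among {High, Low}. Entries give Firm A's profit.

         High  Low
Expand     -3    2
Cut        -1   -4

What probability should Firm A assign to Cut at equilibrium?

Row minima: Expand → -3, Cut → -4; maximin = -3.
Column maxima: High → -1, Low → 2; minimax = -1.
-3 ≠ -1, so there is no saddle point; optimal play is mixed.
Let Firm A play Expand with probability p. Expected payoff against High: (-3)p + (-1)(1−p) = −2p − 1; against Low: 2p + (-4)(1−p) = 6p − 4.
Setting these equal: −2p − 1 = 6p − 4 ⇒ −8p = -3 ⇒ p = 3/8, and the value is (-2)·(3/8) − 1 = -7/4.
For Firm B: with q = P(High), equating Expand's and Cut's payoffs gives −5q + 2 = 3q − 4 ⇒ q = 3/4.

5/8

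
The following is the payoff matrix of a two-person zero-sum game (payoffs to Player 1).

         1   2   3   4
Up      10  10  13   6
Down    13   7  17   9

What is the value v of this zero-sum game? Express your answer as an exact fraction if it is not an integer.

Row minima: Up → 6, Down → 7; maximin = 7.
Column maxima: 1 → 13, 2 → 10, 3 → 17, 4 → 9; minimax = 9.
7 ≠ 9, so there is no saddle point; optimal play is mixed.
1 is strictly dominated by 4 (it gives Player 1 strictly more in every row), so Player 2 never plays it.
3 is strictly dominated by 2 (it gives Player 1 strictly more in every row), so Player 2 never plays it.
On the remaining 2×2 (Up, Down vs 2, 4):
Let Player 1 play Up with probability p. Expected payoff against 2: 10p + 7(1−p) = 3p + 7; against 4: 6p + 9(1−p) = −3p + 9.
Setting these equal: 3p + 7 = −3p + 9 ⇒ 6p = 2 ⇒ p = 1/3, and the value is (3)·(1/3) + 7 = 8.
For Player 2: with q = P(2), equating Up's and Down's payoffs gives 4q + 6 = −2q + 9 ⇒ q = 1/2.

8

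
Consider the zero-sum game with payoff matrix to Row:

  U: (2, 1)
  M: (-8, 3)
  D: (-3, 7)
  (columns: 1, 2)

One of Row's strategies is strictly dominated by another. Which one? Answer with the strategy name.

D gives a strictly higher payoff than M against every column: -3 > -8, 7 > 3.
So M is strictly dominated and Row never plays it.

M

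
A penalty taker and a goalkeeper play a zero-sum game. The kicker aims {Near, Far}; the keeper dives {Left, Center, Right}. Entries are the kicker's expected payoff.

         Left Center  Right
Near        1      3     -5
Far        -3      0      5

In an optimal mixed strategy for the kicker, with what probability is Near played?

4/7

Row minima: Near → -5, Far → -3; maximin = -3.
Column maxima: Left → 1, Center → 3, Right → 5; minimax = 1.
-3 ≠ 1, so there is no saddle point; optimal play is mixed.
Center is strictly dominated by Left (it gives the kicker strictly more in every row), so the keeper never plays it.
On the remaining 2×2 (Near, Far vs Left, Right):
Let the kicker play Near with probability p. Expected payoff against Left: 1p + (-3)(1−p) = 4p − 3; against Right: (-5)p + 5(1−p) = −10p + 5.
Setting these equal: 4p − 3 = −10p + 5 ⇒ 14p = 8 ⇒ p = 4/7, and the value is (4)·(4/7) − 3 = -5/7.
For the keeper: with q = P(Left), equating Near's and Far's payoffs gives 6q − 5 = −8q + 5 ⇒ q = 5/7.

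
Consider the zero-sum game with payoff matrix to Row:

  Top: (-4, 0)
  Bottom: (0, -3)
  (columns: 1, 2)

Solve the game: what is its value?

-12/7

Row minima: Top → -4, Bottom → -3; maximin = -3.
Column maxima: 1 → 0, 2 → 0; minimax = 0.
-3 ≠ 0, so there is no saddle point; optimal play is mixed.
Let Row play Top with probability p. Expected payoff against 1: (-4)p + 0(1−p) = −4p; against 2: 0p + (-3)(1−p) = 3p − 3.
Setting these equal: −4p = 3p − 3 ⇒ −7p = -3 ⇒ p = 3/7, and the value is (-4)·(3/7) = -12/7.
For Column: with q = P(1), equating Top's and Bottom's payoffs gives −4q = 3q − 3 ⇒ q = 3/7.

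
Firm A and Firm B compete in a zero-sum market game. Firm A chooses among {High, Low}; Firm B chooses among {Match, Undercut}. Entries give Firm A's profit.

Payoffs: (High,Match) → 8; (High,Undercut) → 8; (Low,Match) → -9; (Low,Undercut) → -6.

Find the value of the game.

8

Row minima: High → 8, Low → -9; maximin = 8.
Column maxima: Match → 8, Undercut → 8; minimax = 8.
Since maximin = minimax = 8, there is a saddle point and the value is 8.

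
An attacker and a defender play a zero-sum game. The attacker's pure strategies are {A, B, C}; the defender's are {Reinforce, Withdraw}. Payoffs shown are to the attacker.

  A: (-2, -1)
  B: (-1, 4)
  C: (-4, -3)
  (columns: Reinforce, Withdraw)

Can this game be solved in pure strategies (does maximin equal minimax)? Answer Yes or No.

Row minima: A → -2, B → -1, C → -4; maximin = -1.
Column maxima: Reinforce → -1, Withdraw → 4; minimax = -1.
maximin = minimax = -1, so a saddle point exists.

Yes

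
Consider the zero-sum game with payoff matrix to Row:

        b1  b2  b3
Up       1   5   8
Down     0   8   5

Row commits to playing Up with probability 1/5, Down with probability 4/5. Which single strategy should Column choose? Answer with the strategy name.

If Column plays b1, Row's expected payoff is (1/5)·1 + (4/5)·0 = 1/5.
If Column plays b2, Row's expected payoff is (1/5)·5 + (4/5)·8 = 37/5.
If Column plays b3, Row's expected payoff is (1/5)·8 + (4/5)·5 = 28/5.
Column minimizes Row's payoff; the smallest is 1/5, so the best response is b1.

b1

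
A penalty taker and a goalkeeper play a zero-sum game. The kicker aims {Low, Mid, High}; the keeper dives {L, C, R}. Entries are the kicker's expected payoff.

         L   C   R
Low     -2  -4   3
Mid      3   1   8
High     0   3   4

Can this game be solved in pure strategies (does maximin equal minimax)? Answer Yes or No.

No

Row minima: Low → -4, Mid → 1, High → 0; maximin = 1.
Column maxima: L → 3, C → 3, R → 8; minimax = 3.
1 ≠ 3, so no pure-strategy equilibrium exists.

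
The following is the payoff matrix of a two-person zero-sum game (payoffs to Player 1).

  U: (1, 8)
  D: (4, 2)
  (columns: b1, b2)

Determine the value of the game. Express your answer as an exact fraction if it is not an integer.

Row minima: U → 1, D → 2; maximin = 2.
Column maxima: b1 → 4, b2 → 8; minimax = 4.
2 ≠ 4, so there is no saddle point; optimal play is mixed.
Let Player 1 play U with probability p. Expected payoff against b1: 1p + 4(1−p) = −3p + 4; against b2: 8p + 2(1−p) = 6p + 2.
Setting these equal: −3p + 4 = 6p + 2 ⇒ −9p = -2 ⇒ p = 2/9, and the value is (-3)·(2/9) + 4 = 10/3.
For Player 2: with q = P(b1), equating U's and D's payoffs gives −7q + 8 = 2q + 2 ⇒ q = 2/3.

10/3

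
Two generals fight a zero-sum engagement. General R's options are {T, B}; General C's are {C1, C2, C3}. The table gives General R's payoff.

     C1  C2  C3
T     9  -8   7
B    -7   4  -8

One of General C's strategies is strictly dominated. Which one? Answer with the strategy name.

C3 holds General R's payoff strictly below C1 in every row: 7 < 9, -8 < -7.
So C1 is strictly dominated for General C.

C1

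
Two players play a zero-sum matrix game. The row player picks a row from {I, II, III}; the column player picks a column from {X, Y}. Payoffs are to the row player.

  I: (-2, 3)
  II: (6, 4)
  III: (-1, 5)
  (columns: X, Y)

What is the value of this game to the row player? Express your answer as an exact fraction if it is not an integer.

17/4

Row minima: I → -2, II → 4, III → -1; maximin = 4.
Column maxima: X → 6, Y → 5; minimax = 5.
4 ≠ 5, so there is no saddle point; optimal play is mixed.
I is strictly dominated by II, so the row player never plays it.
On the remaining 2×2 (II, III vs X, Y):
Let the row player play II with probability p. Expected payoff against X: 6p + (-1)(1−p) = 7p − 1; against Y: 4p + 5(1−p) = −p + 5.
Setting these equal: 7p − 1 = −p + 5 ⇒ 8p = 6 ⇒ p = 3/4, and the value is (7)·(3/4) − 1 = 17/4.
For the column player: with q = P(X), equating II's and III's payoffs gives 2q + 4 = −6q + 5 ⇒ q = 1/8.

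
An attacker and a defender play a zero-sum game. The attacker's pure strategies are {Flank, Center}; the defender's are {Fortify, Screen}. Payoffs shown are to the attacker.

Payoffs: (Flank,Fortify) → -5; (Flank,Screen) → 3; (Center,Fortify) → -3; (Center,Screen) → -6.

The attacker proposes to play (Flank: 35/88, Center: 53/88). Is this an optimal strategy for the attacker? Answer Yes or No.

No

Against Fortify this mix gives (35/88)·(-5) + (53/88)·(-3) = -167/44.
Against Screen this mix gives (35/88)·3 + (53/88)·(-6) = -213/88.
The defender will play Fortify, holding the attacker to -167/44. Shifting weight toward the row that does better against Fortify would raise this floor (the equalizing mix achieves -39/11 against both Fortify and Screen), so the proposed strategy is not optimal.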